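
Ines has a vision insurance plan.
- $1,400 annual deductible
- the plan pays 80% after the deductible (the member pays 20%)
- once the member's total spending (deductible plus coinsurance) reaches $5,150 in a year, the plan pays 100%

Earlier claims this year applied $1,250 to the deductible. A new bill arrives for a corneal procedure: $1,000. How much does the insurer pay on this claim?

$680

$1,250 of the $1,400 deductible is already met, leaving $150.
The remaining $850 (= $1,000 − $150) moves to coinsurance.
Coinsurance: $850 × 20% = $170.
Member responsibility before any cap: $150 + $170 = $320.
Year-to-date out-of-pocket becomes $1,250 + $320 = $1,570, still under the $5,150 maximum, so no cap applies.
The insurer covers the remainder: $1,000 − $320 = $680.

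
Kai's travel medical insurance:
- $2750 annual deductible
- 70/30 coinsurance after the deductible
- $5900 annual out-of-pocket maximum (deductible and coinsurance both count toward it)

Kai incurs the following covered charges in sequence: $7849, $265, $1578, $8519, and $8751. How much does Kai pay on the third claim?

Claim 1 — $7849: $2750 finishes the deductible; $5099 goes to coinsurance; traveler's 30% is $1529.70. Cost to traveler: $4279.70. OOP to date $4279.70.
Claim 2 — $265: 30% coinsurance on $265 = $79.50. Traveler owes $79.50 (running OOP $4359.20).
Claim 3 — $1578: 30% coinsurance on $1578 = $473.40. Traveler pays $473.40; OOP now $4832.60.

$473.40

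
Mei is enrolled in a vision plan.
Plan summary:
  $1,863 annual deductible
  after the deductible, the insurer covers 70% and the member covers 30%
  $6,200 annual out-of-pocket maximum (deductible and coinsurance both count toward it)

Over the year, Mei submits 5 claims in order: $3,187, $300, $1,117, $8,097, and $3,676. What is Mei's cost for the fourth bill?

$2,429.10

#1 ($3,187): deductible takes $1,863, $1,324 remains; member's 30% is $397.20. Cost to member: $2,260.20. OOP to date $2,260.20.
#2 ($300): deductible already satisfied, so member's share is 30% × $300 = $90. Member owes $90 (running OOP $2,350.20).
#3 ($1,117): deductible met; 30% of $1,117 = $335.10. Cost to member: $335.10. OOP to date $2,685.30.
#4 ($8,097): deductible already satisfied, so member's share is 30% × $8,097 = $2,429.10. Cost to member: $2,429.10. OOP to date $5,114.40.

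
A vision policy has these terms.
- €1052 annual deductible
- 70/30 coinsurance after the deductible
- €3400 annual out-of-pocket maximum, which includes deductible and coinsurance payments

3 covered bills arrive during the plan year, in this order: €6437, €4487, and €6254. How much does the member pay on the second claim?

€732.50

Bill 1, €6437: €1052 finishes the deductible; €5385 goes to coinsurance; 30% of €5385 = €1615.50. Cost to member: €2667.50. OOP to date €2667.50.
Bill 2, €4487: deductible already satisfied, so member's share is 30% × €4487 = €1346.10. OOP would hit €4013.60 > €3400, so the cap limits the member to €3400 − €2667.50 = €732.50.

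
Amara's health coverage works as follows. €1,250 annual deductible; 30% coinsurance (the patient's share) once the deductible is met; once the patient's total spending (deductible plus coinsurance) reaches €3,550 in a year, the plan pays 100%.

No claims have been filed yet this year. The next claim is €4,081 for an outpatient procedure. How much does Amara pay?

The full €1,250 deductible is still open; €1,250 of this bill applies to it.
The remaining €2,831 (= €4,081 − €1,250) moves to coinsurance.
Patient's 30% share of €2,831 is €849.30.
Patient responsibility before any cap: €1,250 + €849.30 = €2,099.30.
Cumulative spending €0 + €2,099.30 = €2,099.30 stays under the €3,550 maximum.

€2,099.30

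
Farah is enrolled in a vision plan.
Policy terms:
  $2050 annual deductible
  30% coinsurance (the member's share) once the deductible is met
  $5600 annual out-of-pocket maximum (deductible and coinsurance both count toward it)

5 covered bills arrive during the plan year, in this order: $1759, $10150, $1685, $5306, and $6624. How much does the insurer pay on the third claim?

#1 ($1759): fully absorbed by the deductible. Member pays $1759; OOP now $1759. Insurer: $1759 − $1759 = $0.
#2 ($10150): $291 finishes the deductible; $9859 goes to coinsurance; coinsurance $9859 × 30% = $2957.70. Member pays $3248.70; OOP now $5007.70. Plan pays $10150 − $3248.70 = $6901.30.
#3 ($1685): deductible already satisfied, so member's share is 30% × $1685 = $505.50. Member owes $505.50 (running OOP $5513.20). Plan pays $1685 − $505.50 = $1179.50.

$1179.50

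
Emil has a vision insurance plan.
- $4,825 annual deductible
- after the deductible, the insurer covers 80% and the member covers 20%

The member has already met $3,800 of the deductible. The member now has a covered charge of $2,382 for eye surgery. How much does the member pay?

$3,800 of the $4,825 deductible is already met, leaving $1,025.
The remaining $1,357 (= $2,382 − $1,025) moves to coinsurance.
Coinsurance: $1,357 × 20% = $271.40.
So the member owes $1,025 + $271.40 = $1,296.40.

$1,296.40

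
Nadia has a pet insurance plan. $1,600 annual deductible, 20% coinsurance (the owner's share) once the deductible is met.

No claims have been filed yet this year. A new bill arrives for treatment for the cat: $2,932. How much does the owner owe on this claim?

Nothing has been paid toward the $1,600 deductible, so the first $1,600 of this charge is applied there.
After the $1,600 deductible portion, $2,932 − $1,600 = $1,332 is subject to coinsurance.
Owner's 20% share of $1,332 is $266.40.
That puts the owner's cost at $1,600 + $266.40 = $1,866.40.

$1,866.40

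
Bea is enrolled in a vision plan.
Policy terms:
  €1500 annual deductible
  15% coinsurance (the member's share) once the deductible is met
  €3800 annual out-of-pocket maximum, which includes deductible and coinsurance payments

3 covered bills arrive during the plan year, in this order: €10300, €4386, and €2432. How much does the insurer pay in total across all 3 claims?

€13318

Claim 1 — €10300: €1500 to deductible, leaving €8800; 15% of €8800 = €1320. Cost to member: €2820. OOP to date €2820. Plan pays €10300 − €2820 = €7480.
Claim 2 — €4386: deductible met; 15% of €4386 = €657.90. Member owes €657.90 (running OOP €3477.90). Plan pays €4386 − €657.90 = €3728.10.
Claim 3 — €2432: 15% coinsurance on €2432 = €364.80. That would push OOP to €3842.70, over the €3800 cap, so member pays €3800 − €3477.90 = €322.10. Plan pays €2432 − €322.10 = €2109.90.
Insurer total: €7480 + €3728.10 + €2109.90 = €13318.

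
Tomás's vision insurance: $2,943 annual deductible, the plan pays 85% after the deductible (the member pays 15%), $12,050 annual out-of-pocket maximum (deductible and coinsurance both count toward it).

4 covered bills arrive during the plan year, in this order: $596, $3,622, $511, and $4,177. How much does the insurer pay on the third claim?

$434.35

Bill 1, $596: all of it applies to the deductible. Member owes $596 (running OOP $596). Insurer: $596 − $596 = $0.
Bill 2, $3,622: $2,347 to deductible, leaving $1,275; 15% of $1,275 = $191.25. Cost to member: $2,538.25. OOP to date $3,134.25. Plan pays $3,622 − $2,538.25 = $1,083.75.
Bill 3, $511: deductible already satisfied, so member's share is 15% × $511 = $76.65. Cost to member: $76.65. OOP to date $3,210.90. Insurer: $511 − $76.65 = $434.35.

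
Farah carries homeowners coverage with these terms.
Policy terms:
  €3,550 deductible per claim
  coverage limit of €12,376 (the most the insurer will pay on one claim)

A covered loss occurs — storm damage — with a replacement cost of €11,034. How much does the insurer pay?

After the deductible, €11,034 − €3,550 = €7,484 remains.
€7,484 ≤ €12,376, so the limit doesn't bind; insurer pays €7,484.

€7,484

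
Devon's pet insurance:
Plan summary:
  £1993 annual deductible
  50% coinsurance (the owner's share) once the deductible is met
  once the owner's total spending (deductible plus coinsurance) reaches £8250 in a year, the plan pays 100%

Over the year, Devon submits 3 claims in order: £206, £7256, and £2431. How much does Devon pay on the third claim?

£1215.50

Claim 1 — £206: all of it applies to the deductible. Owner pays £206; OOP now £206.
Claim 2 — £7256: £1787 finishes the deductible; £5469 goes to coinsurance; 50% of £5469 = £2734.50. Owner owes £4521.50 (running OOP £4727.50).
Claim 3 — £2431: deductible already satisfied, so owner's share is 50% × £2431 = £1215.50. Owner owes £1215.50 (running OOP £5943).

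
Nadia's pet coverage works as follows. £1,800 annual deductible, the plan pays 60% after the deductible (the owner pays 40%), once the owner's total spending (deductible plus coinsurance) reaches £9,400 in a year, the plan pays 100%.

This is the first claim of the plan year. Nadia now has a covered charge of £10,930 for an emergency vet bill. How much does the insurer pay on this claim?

£5,478

Nothing has been paid toward the £1,800 deductible, so the first £1,800 of this charge is applied there.
That leaves £10,930 − £1,800 = £9,130 for coinsurance.
40% of £9,130 = £3,652 falls to the owner.
That puts the owner's cost at £1,800 + £3,652 = £5,452 before any cap.
Total out-of-pocket so far would be £0 + £5,452 = £5,452, below the £9,400 cap — no reduction.
The plan picks up £10,930 − £5,452 = £5,478.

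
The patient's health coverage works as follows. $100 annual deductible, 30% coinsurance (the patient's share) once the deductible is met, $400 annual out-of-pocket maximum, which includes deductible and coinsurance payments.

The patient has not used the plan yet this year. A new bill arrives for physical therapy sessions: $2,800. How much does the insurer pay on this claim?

Deductible not yet touched, so the first $100 of the bill goes to the deductible.
After the $100 deductible portion, $2,800 − $100 = $2,700 is subject to coinsurance.
30% of $2,700 = $810 falls to the patient.
Patient responsibility before any cap: $100 + $810 = $910.
Adding $910 to the $0 already spent would give $910, which exceeds the $400 cap; the patient pays just $400 − $0 = $400.
The insurer covers the remainder: $2,800 − $400 = $2,400.

$2,400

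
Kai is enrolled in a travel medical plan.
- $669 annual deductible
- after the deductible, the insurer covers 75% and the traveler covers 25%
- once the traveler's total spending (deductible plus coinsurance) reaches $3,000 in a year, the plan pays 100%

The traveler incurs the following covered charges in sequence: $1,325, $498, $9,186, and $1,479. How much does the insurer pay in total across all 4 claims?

#1 ($1,325): $669 finishes the deductible; $656 goes to coinsurance; coinsurance $656 × 25% = $164. Traveler owes $833 (running OOP $833). Plan pays $1,325 − $833 = $492.
#2 ($498): deductible already satisfied, so traveler's share is 25% × $498 = $124.50. Traveler owes $124.50 (running OOP $957.50). Plan pays $498 − $124.50 = $373.50.
#3 ($9,186): 25% coinsurance on $9,186 = $2,296.50. That would push OOP to $3,254, over the $3,000 cap, so traveler pays $3,000 − $957.50 = $2,042.50. Plan pays $9,186 − $2,042.50 = $7,143.50.
#4 ($1,479): deductible already satisfied, so traveler's share is 25% × $1,479 = $369.75. OOP would hit $3,369.75 > $3,000, so the cap limits the traveler to $3,000 − $3,000 = $0. Plan pays $1,479 − $0 = $1,479.
Insurer total = bills − traveler's total = $12,488 − $3,000 = $9,488.

$9,488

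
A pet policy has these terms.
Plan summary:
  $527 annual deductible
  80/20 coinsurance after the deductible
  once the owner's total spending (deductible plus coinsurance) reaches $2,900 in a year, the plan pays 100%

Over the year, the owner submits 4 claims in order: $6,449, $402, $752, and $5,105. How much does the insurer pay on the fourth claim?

$4,147.20

Claim 1 ($6,449): $527 finishes the deductible; $5,922 goes to coinsurance; 20% of $5,922 = $1,184.40. Cost to owner: $1,711.40. OOP to date $1,711.40. Plan pays $6,449 − $1,711.40 = $4,737.60.
Claim 2 ($402): deductible already satisfied, so owner's share is 20% × $402 = $80.40. Cost to owner: $80.40. OOP to date $1,791.80. Plan pays $402 − $80.40 = $321.60.
Claim 3 ($752): deductible met; 20% of $752 = $150.40. Cost to owner: $150.40. OOP to date $1,942.20. Plan pays $752 − $150.40 = $601.60.
Claim 4 ($5,105): deductible met; 20% of $5,105 = $1,021. OOP would hit $2,963.20 > $2,900, so the cap limits the owner to $2,900 − $1,942.20 = $957.80. Insurer: $5,105 − $957.80 = $4,147.20.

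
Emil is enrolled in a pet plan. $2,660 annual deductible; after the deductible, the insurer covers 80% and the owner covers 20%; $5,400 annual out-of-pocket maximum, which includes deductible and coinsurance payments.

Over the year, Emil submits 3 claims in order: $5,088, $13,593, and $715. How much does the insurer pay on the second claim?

$11,338.60

Bill 1, $5,088: $2,660 to deductible, leaving $2,428; 20% of $2,428 = $485.60. Owner owes $3,145.60 (running OOP $3,145.60). Insurer: $5,088 − $3,145.60 = $1,942.40.
Bill 2, $13,593: 20% coinsurance on $13,593 = $2,718.60. OOP would hit $5,864.20 > $5,400, so the cap limits the owner to $5,400 − $3,145.60 = $2,254.40. Insurer: $13,593 − $2,254.40 = $11,338.60.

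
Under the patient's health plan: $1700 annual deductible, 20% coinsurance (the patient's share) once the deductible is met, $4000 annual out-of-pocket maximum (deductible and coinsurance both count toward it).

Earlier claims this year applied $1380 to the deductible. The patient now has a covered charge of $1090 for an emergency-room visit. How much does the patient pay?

Deductible still to meet: $1700 − $1380 = $320.
That leaves $1090 − $320 = $770 for coinsurance.
Coinsurance: $770 × 20% = $154.
Patient responsibility before any cap: $320 + $154 = $474.
Total out-of-pocket so far would be $1380 + $474 = $1854, below the $4000 cap — no reduction.

$474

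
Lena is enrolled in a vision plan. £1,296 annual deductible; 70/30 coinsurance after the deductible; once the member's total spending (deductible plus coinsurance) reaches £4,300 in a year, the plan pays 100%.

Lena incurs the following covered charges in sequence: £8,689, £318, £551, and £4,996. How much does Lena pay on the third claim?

£165.30

Bill 1, £8,689: £1,296 finishes the deductible; £7,393 goes to coinsurance; coinsurance £7,393 × 30% = £2,217.90. Cost to member: £3,513.90. OOP to date £3,513.90.
Bill 2, £318: deductible met; 30% of £318 = £95.40. Cost to member: £95.40. OOP to date £3,609.30.
Bill 3, £551: deductible already satisfied, so member's share is 30% × £551 = £165.30. Member pays £165.30; OOP now £3,774.60.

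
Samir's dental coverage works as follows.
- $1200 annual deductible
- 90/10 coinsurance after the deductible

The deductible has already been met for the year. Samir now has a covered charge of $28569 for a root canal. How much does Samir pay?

With the deductible met, the entire $28569 is subject to coinsurance.
Patient's 10% share of $28569 is $2856.90.

$2856.90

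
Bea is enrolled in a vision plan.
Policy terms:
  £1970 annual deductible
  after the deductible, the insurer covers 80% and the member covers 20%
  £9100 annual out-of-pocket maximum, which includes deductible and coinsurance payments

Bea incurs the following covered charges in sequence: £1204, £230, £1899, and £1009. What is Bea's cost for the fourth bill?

#1 (£1204): all of it applies to the deductible. Cost to member: £1204. OOP to date £1204.
#2 (£230): all of it applies to the deductible. Member pays £230; OOP now £1434.
#3 (£1899): £536 to deductible, leaving £1363; 20% of £1363 = £272.60. Member pays £808.60; OOP now £2242.60.
#4 (£1009): deductible met; 20% of £1009 = £201.80. Cost to member: £201.80. OOP to date £2444.40.

£201.80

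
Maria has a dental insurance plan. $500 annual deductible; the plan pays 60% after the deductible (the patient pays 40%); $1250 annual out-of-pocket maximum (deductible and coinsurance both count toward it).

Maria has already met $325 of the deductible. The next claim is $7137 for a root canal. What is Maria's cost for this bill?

$925

$325 of the $500 deductible is already met, leaving $175.
After the $175 deductible portion, $7137 − $175 = $6962 is subject to coinsurance.
40% of $6962 = $2784.80 falls to the patient.
That puts the patient's cost at $175 + $2784.80 = $2959.80 before any cap.
That would bring total out-of-pocket to $3284.80, past the $1250 cap. The patient is capped at $1250 − $325 = $925 on this claim.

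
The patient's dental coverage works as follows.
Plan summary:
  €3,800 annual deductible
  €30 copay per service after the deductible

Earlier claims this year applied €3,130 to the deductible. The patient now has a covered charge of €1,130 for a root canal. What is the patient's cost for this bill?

Deductible still to meet: €3,800 − €3,130 = €670.
The remaining €460 (= €1,130 − €670) moves to the copay.
Copay on this service: €30.
So the patient owes €670 + €30 = €700.

€700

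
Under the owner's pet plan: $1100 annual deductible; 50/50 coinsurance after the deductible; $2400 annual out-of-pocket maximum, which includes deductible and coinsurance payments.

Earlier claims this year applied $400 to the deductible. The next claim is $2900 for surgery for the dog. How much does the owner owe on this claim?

$1800

Remaining deductible: $1100 − $400 = $700.
The remaining $2200 (= $2900 − $700) moves to coinsurance.
50% of $2200 = $1100 falls to the owner.
That puts the owner's cost at $700 + $1100 = $1800 before any cap.
Year-to-date out-of-pocket becomes $400 + $1800 = $2200, still under the $2400 maximum, so no cap applies.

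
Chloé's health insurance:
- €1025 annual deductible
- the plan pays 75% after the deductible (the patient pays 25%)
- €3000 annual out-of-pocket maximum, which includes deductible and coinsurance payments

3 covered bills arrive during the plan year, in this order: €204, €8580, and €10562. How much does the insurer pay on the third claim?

€10526.75

Claim 1 (€204): fully absorbed by the deductible. Cost to patient: €204. OOP to date €204. Plan pays €204 − €204 = €0.
Claim 2 (€8580): €821 finishes the deductible; €7759 goes to coinsurance; patient's 25% is €1939.75. Patient pays €2760.75; OOP now €2964.75. Plan pays €8580 − €2760.75 = €5819.25.
Claim 3 (€10562): deductible already satisfied, so patient's share is 25% × €10562 = €2640.50. That would push OOP to €5605.25, over the €3000 cap, so patient pays €3000 − €2964.75 = €35.25. Insurer: €10562 − €35.25 = €10526.75.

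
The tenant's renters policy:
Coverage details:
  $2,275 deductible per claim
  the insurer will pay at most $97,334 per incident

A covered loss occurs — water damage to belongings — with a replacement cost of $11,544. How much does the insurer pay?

$9,269

Subtract the deductible: $11,544 − $2,275 = $9,269.
That's under the $97,334 cap, so the insurer reimburses the full $9,269.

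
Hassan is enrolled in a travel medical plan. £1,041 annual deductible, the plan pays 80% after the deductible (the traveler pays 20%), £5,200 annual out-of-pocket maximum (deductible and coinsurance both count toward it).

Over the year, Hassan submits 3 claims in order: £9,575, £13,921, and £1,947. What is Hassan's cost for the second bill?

£2,452.20

Bill 1, £9,575: £1,041 to deductible, leaving £8,534; traveler's 20% is £1,706.80. Cost to traveler: £2,747.80. OOP to date £2,747.80.
Bill 2, £13,921: deductible met; 20% of £13,921 = £2,784.20. That would push OOP to £5,532, over the £5,200 cap, so traveler pays £5,200 − £2,747.80 = £2,452.20.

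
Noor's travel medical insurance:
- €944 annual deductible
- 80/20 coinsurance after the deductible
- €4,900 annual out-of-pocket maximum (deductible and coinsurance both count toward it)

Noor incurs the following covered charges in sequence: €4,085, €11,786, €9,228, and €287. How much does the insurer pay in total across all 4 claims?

Claim 1 (€4,085): deductible takes €944, €3,141 remains; 20% of €3,141 = €628.20. Traveler owes €1,572.20 (running OOP €1,572.20). Plan pays €4,085 − €1,572.20 = €2,512.80.
Claim 2 (€11,786): deductible already satisfied, so traveler's share is 20% × €11,786 = €2,357.20. Cost to traveler: €2,357.20. OOP to date €3,929.40. Insurer: €11,786 − €2,357.20 = €9,428.80.
Claim 3 (€9,228): 20% coinsurance on €9,228 = €1,845.60. That would push OOP to €5,775, over the €4,900 cap, so traveler pays €4,900 − €3,929.40 = €970.60. Plan pays €9,228 − €970.60 = €8,257.40.
Claim 4 (€287): 20% coinsurance on €287 = €57.40. OOP would hit €4,957.40 > €4,900, so the cap limits the traveler to €4,900 − €4,900 = €0. Plan pays €287 − €0 = €287.
Insurer total = bills − traveler's total = €25,386 − €4,900 = €20,486.

€20,486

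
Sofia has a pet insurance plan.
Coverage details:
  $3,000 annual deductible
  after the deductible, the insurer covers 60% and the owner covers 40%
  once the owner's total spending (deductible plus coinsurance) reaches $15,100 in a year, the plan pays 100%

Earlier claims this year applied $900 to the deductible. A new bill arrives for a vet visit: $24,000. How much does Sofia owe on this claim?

Deductible still to meet: $3,000 − $900 = $2,100.
After the $2,100 deductible portion, $24,000 − $2,100 = $21,900 is subject to coinsurance.
Coinsurance: $21,900 × 40% = $8,760.
That puts the owner's cost at $2,100 + $8,760 = $10,860 before any cap.
Cumulative spending $900 + $10,860 = $11,760 stays under the $15,100 maximum.

$10,860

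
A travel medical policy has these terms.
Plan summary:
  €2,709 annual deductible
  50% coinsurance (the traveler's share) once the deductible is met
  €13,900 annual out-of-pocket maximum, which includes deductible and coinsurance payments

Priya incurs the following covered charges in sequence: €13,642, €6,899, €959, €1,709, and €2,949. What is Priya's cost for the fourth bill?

€854.50

#1 (€13,642): €2,709 finishes the deductible; €10,933 goes to coinsurance; coinsurance €10,933 × 50% = €5,466.50. Cost to traveler: €8,175.50. OOP to date €8,175.50.
#2 (€6,899): 50% coinsurance on €6,899 = €3,449.50. Traveler pays €3,449.50; OOP now €11,625.
#3 (€959): deductible already satisfied, so traveler's share is 50% × €959 = €479.50. Traveler owes €479.50 (running OOP €12,104.50).
#4 (€1,709): deductible met; 50% of €1,709 = €854.50. Traveler owes €854.50 (running OOP €12,959).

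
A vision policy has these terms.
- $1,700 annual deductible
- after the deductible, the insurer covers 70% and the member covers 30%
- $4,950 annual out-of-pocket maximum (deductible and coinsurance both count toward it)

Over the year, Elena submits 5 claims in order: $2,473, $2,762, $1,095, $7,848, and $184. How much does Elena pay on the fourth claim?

$1,861

Bill 1, $2,473: $1,700 to deductible, leaving $773; coinsurance $773 × 30% = $231.90. Member owes $1,931.90 (running OOP $1,931.90).
Bill 2, $2,762: deductible met; 30% of $2,762 = $828.60. Member owes $828.60 (running OOP $2,760.50).
Bill 3, $1,095: deductible met; 30% of $1,095 = $328.50. Cost to member: $328.50. OOP to date $3,089.
Bill 4, $7,848: deductible met; 30% of $7,848 = $2,354.40. Adding that to $3,089 gives $5,443.40, past the $4,950 cap; member pays only $4,950 − $3,089 = $1,861.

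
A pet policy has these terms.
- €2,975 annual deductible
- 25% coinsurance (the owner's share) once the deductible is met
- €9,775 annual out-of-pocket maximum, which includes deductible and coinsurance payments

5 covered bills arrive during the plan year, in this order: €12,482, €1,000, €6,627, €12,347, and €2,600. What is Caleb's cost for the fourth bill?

€2,516.50

Claim 1 — €12,482: €2,975 to deductible, leaving €9,507; coinsurance €9,507 × 25% = €2,376.75. Cost to owner: €5,351.75. OOP to date €5,351.75.
Claim 2 — €1,000: 25% coinsurance on €1,000 = €250. Cost to owner: €250. OOP to date €5,601.75.
Claim 3 — €6,627: deductible met; 25% of €6,627 = €1,656.75. Owner pays €1,656.75; OOP now €7,258.50.
Claim 4 — €12,347: deductible met; 25% of €12,347 = €3,086.75. OOP would hit €10,345.25 > €9,775, so the cap limits the owner to €9,775 − €7,258.50 = €2,516.50.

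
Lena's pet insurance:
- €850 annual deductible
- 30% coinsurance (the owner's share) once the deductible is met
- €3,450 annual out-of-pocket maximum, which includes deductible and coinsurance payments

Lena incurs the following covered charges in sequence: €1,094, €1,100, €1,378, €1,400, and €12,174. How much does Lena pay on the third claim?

Claim 1 — €1,094: deductible takes €850, €244 remains; coinsurance €244 × 30% = €73.20. Owner owes €923.20 (running OOP €923.20).
Claim 2 — €1,100: 30% coinsurance on €1,100 = €330. Cost to owner: €330. OOP to date €1,253.20.
Claim 3 — €1,378: deductible met; 30% of €1,378 = €413.40. Owner owes €413.40 (running OOP €1,666.60).

€413.40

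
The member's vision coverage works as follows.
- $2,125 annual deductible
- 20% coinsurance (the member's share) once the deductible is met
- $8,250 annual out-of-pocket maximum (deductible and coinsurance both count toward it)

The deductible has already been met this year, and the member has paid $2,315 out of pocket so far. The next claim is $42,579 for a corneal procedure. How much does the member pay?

With the deductible met, the entire $42,579 is subject to coinsurance.
Member's 20% share of $42,579 is $8,515.80.
That would bring total out-of-pocket to $10,830.80, past the $8,250 cap. The member is capped at $8,250 − $2,315 = $5,935 on this claim.

$5,935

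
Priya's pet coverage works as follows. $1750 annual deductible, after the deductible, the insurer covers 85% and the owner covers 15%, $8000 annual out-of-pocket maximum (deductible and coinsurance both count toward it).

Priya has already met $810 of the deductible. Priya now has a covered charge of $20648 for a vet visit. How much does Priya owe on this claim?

Remaining deductible: $1750 − $810 = $940.
The remaining $19708 (= $20648 − $940) moves to coinsurance.
Owner's 15% share of $19708 is $2956.20.
That puts the owner's cost at $940 + $2956.20 = $3896.20 before any cap.
Year-to-date out-of-pocket becomes $810 + $3896.20 = $4706.20, still under the $8000 maximum, so no cap applies.

$3896.20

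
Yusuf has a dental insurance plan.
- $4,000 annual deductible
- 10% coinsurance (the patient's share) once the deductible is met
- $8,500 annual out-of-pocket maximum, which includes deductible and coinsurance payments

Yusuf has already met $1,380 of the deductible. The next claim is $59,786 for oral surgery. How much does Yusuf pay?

$7,120

Remaining deductible: $4,000 − $1,380 = $2,620.
The remaining $57,166 (= $59,786 − $2,620) moves to coinsurance.
10% of $57,166 = $5,716.60 falls to the patient.
That puts the patient's cost at $2,620 + $5,716.60 = $8,336.60 before any cap.
That would bring total out-of-pocket to $9,716.60, past the $8,500 cap. The patient is capped at $8,500 − $1,380 = $7,120 on this claim.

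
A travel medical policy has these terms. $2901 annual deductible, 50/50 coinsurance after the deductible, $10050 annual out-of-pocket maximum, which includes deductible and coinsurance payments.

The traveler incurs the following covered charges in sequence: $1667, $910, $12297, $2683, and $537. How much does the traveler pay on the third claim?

$6310.50

#1 ($1667): entire amount goes to the deductible. Traveler pays $1667; OOP now $1667.
#2 ($910): fully absorbed by the deductible. Traveler pays $910; OOP now $2577.
#3 ($12297): $324 finishes the deductible; $11973 goes to coinsurance; 50% of $11973 = $5986.50. Traveler pays $6310.50; OOP now $8887.50.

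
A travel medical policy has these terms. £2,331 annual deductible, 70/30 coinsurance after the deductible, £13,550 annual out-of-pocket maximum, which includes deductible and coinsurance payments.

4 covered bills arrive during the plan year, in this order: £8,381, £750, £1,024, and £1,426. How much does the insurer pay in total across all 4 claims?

£6,475

Claim 1 (£8,381): deductible takes £2,331, £6,050 remains; coinsurance £6,050 × 30% = £1,815. Traveler owes £4,146 (running OOP £4,146). Insurer: £8,381 − £4,146 = £4,235.
Claim 2 (£750): deductible already satisfied, so traveler's share is 30% × £750 = £225. Cost to traveler: £225. OOP to date £4,371. Insurer: £750 − £225 = £525.
Claim 3 (£1,024): deductible already satisfied, so traveler's share is 30% × £1,024 = £307.20. Cost to traveler: £307.20. OOP to date £4,678.20. Plan pays £1,024 − £307.20 = £716.80.
Claim 4 (£1,426): deductible met; 30% of £1,426 = £427.80. Traveler pays £427.80; OOP now £5,106. Insurer: £1,426 − £427.80 = £998.20.
Insurer total: £4,235 + £525 + £716.80 + £998.20 = £6,475.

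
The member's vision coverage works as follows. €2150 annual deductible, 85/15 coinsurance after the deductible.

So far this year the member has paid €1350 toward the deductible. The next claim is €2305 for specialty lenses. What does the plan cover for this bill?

€1279.25

€1350 of the €2150 deductible is already met, leaving €800.
The remaining €1505 (= €2305 − €800) moves to coinsurance.
Coinsurance: €1505 × 15% = €225.75.
Member responsibility: €800 + €225.75 = €1025.75.
The plan picks up €2305 − €1025.75 = €1279.25.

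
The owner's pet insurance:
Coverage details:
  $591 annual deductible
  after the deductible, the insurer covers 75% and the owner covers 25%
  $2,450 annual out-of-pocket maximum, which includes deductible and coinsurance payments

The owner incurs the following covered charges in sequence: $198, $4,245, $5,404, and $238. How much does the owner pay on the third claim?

Claim 1 ($198): all of it applies to the deductible. Cost to owner: $198. OOP to date $198.
Claim 2 ($4,245): deductible takes $393, $3,852 remains; coinsurance $3,852 × 25% = $963. Cost to owner: $1,356. OOP to date $1,554.
Claim 3 ($5,404): deductible already satisfied, so owner's share is 25% × $5,404 = $1,351. That would push OOP to $2,905, over the $2,450 cap, so owner pays $2,450 − $1,554 = $896.

$896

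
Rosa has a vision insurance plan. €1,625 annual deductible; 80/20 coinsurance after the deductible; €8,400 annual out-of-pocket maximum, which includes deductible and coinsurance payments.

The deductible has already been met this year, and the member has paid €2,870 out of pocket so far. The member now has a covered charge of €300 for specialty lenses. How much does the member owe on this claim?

With the deductible met, the entire €300 is subject to coinsurance.
Member's 20% share of €300 is €60.
Year-to-date out-of-pocket becomes €2,870 + €60 = €2,930, still under the €8,400 maximum, so no cap applies.

€60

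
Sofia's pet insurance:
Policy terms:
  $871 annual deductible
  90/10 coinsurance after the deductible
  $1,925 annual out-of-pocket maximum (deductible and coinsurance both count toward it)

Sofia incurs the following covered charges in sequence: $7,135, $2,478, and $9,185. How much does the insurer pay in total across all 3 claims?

$16,873

Bill 1, $7,135: deductible takes $871, $6,264 remains; coinsurance $6,264 × 10% = $626.40. Owner owes $1,497.40 (running OOP $1,497.40). Insurer: $7,135 − $1,497.40 = $5,637.60.
Bill 2, $2,478: 10% coinsurance on $2,478 = $247.80. Cost to owner: $247.80. OOP to date $1,745.20. Insurer: $2,478 − $247.80 = $2,230.20.
Bill 3, $9,185: deductible met; 10% of $9,185 = $918.50. OOP would hit $2,663.70 > $1,925, so the cap limits the owner to $1,925 − $1,745.20 = $179.80. Plan pays $9,185 − $179.80 = $9,005.20.
Insurer total: $5,637.60 + $2,230.20 + $9,005.20 = $16,873.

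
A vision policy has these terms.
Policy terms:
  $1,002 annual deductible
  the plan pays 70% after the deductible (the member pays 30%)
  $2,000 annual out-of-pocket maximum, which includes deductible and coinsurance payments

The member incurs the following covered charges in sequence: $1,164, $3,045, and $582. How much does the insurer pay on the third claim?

$546.10

#1 ($1,164): deductible takes $1,002, $162 remains; coinsurance $162 × 30% = $48.60. Member owes $1,050.60 (running OOP $1,050.60). Insurer: $1,164 − $1,050.60 = $113.40.
#2 ($3,045): deductible already satisfied, so member's share is 30% × $3,045 = $913.50. Member pays $913.50; OOP now $1,964.10. Plan pays $3,045 − $913.50 = $2,131.50.
#3 ($582): deductible met; 30% of $582 = $174.60. That would push OOP to $2,138.70, over the $2,000 cap, so member pays $2,000 − $1,964.10 = $35.90. Insurer: $582 − $35.90 = $546.10.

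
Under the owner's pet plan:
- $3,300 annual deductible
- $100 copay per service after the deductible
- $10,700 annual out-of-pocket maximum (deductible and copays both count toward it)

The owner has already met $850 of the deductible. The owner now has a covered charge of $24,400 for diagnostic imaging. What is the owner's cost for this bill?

$2,550

Deductible still to meet: $3,300 − $850 = $2,450.
That leaves $24,400 − $2,450 = $21,950 for the copay.
Copay on this service: $100.
So the owner owes $2,450 + $100 = $2,550 before any cap.
Total out-of-pocket so far would be $850 + $2,550 = $3,400, below the $10,700 cap — no reduction.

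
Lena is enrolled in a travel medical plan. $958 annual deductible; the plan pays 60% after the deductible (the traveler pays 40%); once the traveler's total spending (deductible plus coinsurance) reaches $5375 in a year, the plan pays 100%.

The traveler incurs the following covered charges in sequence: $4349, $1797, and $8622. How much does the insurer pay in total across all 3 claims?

Claim 1 — $4349: $958 to deductible, leaving $3391; traveler's 40% is $1356.40. Traveler owes $2314.40 (running OOP $2314.40). Plan pays $4349 − $2314.40 = $2034.60.
Claim 2 — $1797: 40% coinsurance on $1797 = $718.80. Traveler owes $718.80 (running OOP $3033.20). Plan pays $1797 − $718.80 = $1078.20.
Claim 3 — $8622: deductible met; 40% of $8622 = $3448.80. That would push OOP to $6482, over the $5375 cap, so traveler pays $5375 − $3033.20 = $2341.80. Insurer: $8622 − $2341.80 = $6280.20.
Insurer total: $2034.60 + $1078.20 + $6280.20 = $9393.

$9393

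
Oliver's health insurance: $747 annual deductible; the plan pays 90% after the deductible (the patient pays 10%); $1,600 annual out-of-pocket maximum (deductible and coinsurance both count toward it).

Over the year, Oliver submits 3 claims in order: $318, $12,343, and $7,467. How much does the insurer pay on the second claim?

#1 ($318): entire amount goes to the deductible. Cost to patient: $318. OOP to date $318. Plan pays $318 − $318 = $0.
#2 ($12,343): $429 finishes the deductible; $11,914 goes to coinsurance; coinsurance $11,914 × 10% = $1,191.40. Deductible plus coinsurance: $429 + $1,191.40 = $1,620.40. That would push OOP to $1,938.40, over the $1,600 cap, so patient pays $1,600 − $318 = $1,282. Plan pays $12,343 − $1,282 = $11,061.

$11,061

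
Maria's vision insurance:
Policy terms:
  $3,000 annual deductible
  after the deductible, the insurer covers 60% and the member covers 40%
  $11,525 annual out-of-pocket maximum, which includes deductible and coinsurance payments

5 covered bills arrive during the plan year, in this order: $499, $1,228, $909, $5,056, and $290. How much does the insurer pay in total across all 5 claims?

Claim 1 ($499): all of it applies to the deductible. Member owes $499 (running OOP $499). Insurer: $499 − $499 = $0.
Claim 2 ($1,228): all of it applies to the deductible. Member pays $1,228; OOP now $1,727. Plan pays $1,228 − $1,228 = $0.
Claim 3 ($909): entire amount goes to the deductible. Cost to member: $909. OOP to date $2,636. Plan pays $909 − $909 = $0.
Claim 4 ($5,056): deductible takes $364, $4,692 remains; member's 40% is $1,876.80. Member owes $2,240.80 (running OOP $4,876.80). Insurer: $5,056 − $2,240.80 = $2,815.20.
Claim 5 ($290): deductible already satisfied, so member's share is 40% × $290 = $116. Member owes $116 (running OOP $4,992.80). Plan pays $290 − $116 = $174.
Insurer total = bills − member's total = $7,982 − $4,992.80 = $2,989.20.

$2,989.20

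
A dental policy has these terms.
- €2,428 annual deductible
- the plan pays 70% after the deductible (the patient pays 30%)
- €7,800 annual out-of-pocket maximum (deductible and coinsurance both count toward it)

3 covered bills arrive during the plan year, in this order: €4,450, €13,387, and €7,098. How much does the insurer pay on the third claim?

#1 (€4,450): €2,428 to deductible, leaving €2,022; coinsurance €2,022 × 30% = €606.60. Patient owes €3,034.60 (running OOP €3,034.60). Insurer: €4,450 − €3,034.60 = €1,415.40.
#2 (€13,387): deductible already satisfied, so patient's share is 30% × €13,387 = €4,016.10. Patient owes €4,016.10 (running OOP €7,050.70). Insurer: €13,387 − €4,016.10 = €9,370.90.
#3 (€7,098): deductible already satisfied, so patient's share is 30% × €7,098 = €2,129.40. That would push OOP to €9,180.10, over the €7,800 cap, so patient pays €7,800 − €7,050.70 = €749.30. Insurer: €7,098 − €749.30 = €6,348.70.

€6,348.70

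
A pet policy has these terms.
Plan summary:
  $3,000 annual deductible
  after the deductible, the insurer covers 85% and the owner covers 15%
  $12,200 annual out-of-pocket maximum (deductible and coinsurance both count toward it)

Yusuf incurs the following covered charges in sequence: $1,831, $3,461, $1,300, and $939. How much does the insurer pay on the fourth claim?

$798.15

#1 ($1,831): entire amount goes to the deductible. Cost to owner: $1,831. OOP to date $1,831. Insurer: $1,831 − $1,831 = $0.
#2 ($3,461): $1,169 finishes the deductible; $2,292 goes to coinsurance; coinsurance $2,292 × 15% = $343.80. Owner owes $1,512.80 (running OOP $3,343.80). Insurer: $3,461 − $1,512.80 = $1,948.20.
#3 ($1,300): deductible already satisfied, so owner's share is 15% × $1,300 = $195. Cost to owner: $195. OOP to date $3,538.80. Plan pays $1,300 − $195 = $1,105.
#4 ($939): 15% coinsurance on $939 = $140.85. Owner owes $140.85 (running OOP $3,679.65). Plan pays $939 − $140.85 = $798.15.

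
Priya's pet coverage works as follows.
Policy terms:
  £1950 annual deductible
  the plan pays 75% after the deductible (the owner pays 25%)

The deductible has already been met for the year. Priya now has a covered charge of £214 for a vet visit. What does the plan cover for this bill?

£160.50

With the deductible met, the entire £214 is subject to coinsurance.
25% of £214 = £53.50 falls to the owner.
The insurer covers the remainder: £214 − £53.50 = £160.50.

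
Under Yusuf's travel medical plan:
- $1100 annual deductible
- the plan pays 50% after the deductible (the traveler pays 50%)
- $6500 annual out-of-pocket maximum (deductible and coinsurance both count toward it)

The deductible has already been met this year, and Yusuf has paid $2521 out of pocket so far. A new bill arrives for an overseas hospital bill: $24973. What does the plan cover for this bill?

With the deductible met, the entire $24973 is subject to coinsurance.
50% of $24973 = $12486.50 falls to the traveler.
Year-to-date out-of-pocket would reach $2521 + $12486.50 = $15007.50, above the $6500 maximum, so the traveler pays only $6500 − $2521 = $3979.
The insurer covers the remainder: $24973 − $3979 = $20994.

$20994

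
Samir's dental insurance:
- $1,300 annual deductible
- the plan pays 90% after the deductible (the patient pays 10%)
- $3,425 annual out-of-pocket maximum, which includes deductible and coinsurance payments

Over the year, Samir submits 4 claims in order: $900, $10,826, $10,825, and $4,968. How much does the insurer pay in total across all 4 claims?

Bill 1, $900: all of it applies to the deductible. Cost to patient: $900. OOP to date $900. Plan pays $900 − $900 = $0.
Bill 2, $10,826: deductible takes $400, $10,426 remains; coinsurance $10,426 × 10% = $1,042.60. Patient pays $1,442.60; OOP now $2,342.60. Plan pays $10,826 − $1,442.60 = $9,383.40.
Bill 3, $10,825: deductible met; 10% of $10,825 = $1,082.50. OOP would hit $3,425.10 > $3,425, so the cap limits the patient to $3,425 − $2,342.60 = $1,082.40. Insurer: $10,825 − $1,082.40 = $9,742.60.
Bill 4, $4,968: deductible already satisfied, so patient's share is 10% × $4,968 = $496.80. OOP would hit $3,921.80 > $3,425, so the cap limits the patient to $3,425 − $3,425 = $0. Plan pays $4,968 − $0 = $4,968.
Insurer total: $0 + $9,383.40 + $9,742.60 + $4,968 = $24,094.

$24,094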